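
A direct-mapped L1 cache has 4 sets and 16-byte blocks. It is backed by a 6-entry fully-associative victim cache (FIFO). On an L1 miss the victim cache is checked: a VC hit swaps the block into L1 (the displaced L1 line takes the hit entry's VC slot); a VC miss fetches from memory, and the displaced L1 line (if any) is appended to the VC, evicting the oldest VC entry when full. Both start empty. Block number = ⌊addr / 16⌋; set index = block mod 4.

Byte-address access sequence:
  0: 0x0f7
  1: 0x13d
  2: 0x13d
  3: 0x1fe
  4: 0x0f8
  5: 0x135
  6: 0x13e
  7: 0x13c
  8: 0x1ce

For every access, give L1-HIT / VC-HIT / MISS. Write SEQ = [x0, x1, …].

0: 0xf7 (blk 15, set 3) → MISS  vc=[]
1: 0x13d (blk 19, set 3) → MISS  vc=[15]
2: 0x13d (blk 19, set 3) → L1-HIT  vc=[15]
3: 0x1fe (blk 31, set 3) → MISS  vc=[15, 19]
4: 0xf8 (blk 15, set 3) → VC-HIT  vc=[31, 19]
5: 0x135 (blk 19, set 3) → VC-HIT  vc=[31, 15]
6: 0x13e (blk 19, set 3) → L1-HIT  vc=[31, 15]
7: 0x13c (blk 19, set 3) → L1-HIT  vc=[31, 15]
8: 0x1ce (blk 28, set 0) → MISS  vc=[31, 15]

SEQ = [MISS, MISS, L1-HIT, MISS, VC-HIT, VC-HIT, L1-HIT, L1-HIT, MISS]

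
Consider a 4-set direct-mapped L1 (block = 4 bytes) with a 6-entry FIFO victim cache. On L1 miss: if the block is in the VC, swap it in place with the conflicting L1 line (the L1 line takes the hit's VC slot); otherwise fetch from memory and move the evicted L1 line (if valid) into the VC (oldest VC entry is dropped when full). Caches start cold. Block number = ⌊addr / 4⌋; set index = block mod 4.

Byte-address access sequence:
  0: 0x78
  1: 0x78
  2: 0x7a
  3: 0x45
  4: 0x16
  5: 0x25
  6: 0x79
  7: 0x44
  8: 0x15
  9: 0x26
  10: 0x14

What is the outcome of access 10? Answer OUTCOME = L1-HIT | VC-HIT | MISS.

OUTCOME = VC-HIT

#0 0x78→b30/s2 MISS; vc=[]
#1 0x78→b30/s2 L1-HIT; vc=[]
#2 0x7a→b30/s2 L1-HIT; vc=[]
#3 0x45→b17/s1 MISS; vc=[]
#4 0x16→b5/s1 MISS; vc=[17]
#5 0x25→b9/s1 MISS; vc=[17,5]
#6 0x79→b30/s2 L1-HIT; vc=[17,5]
#7 0x44→b17/s1 VC-HIT; vc=[9,5]
#8 0x15→b5/s1 VC-HIT; vc=[9,17]
#9 0x26→b9/s1 VC-HIT; vc=[5,17]
#10 0x14→b5/s1 VC-HIT; vc=[9,17]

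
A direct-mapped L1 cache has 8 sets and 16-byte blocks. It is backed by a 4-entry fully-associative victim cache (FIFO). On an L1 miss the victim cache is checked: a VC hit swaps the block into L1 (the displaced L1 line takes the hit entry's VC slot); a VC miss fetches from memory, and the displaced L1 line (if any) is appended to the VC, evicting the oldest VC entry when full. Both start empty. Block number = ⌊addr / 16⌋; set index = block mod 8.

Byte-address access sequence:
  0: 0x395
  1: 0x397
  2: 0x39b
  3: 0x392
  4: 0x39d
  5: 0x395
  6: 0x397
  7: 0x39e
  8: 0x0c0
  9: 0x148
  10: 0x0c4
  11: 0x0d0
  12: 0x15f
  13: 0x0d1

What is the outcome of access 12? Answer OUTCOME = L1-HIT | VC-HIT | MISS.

  [0] addr=0x395 blk=57 s=1: MISS | VC []
  [1] addr=0x397 blk=57 s=1: L1-HIT | VC []
  [2] addr=0x39b blk=57 s=1: L1-HIT | VC []
  [3] addr=0x392 blk=57 s=1: L1-HIT | VC []
  [4] addr=0x39d blk=57 s=1: L1-HIT | VC []
  [5] addr=0x395 blk=57 s=1: L1-HIT | VC []
  [6] addr=0x397 blk=57 s=1: L1-HIT | VC []
  [7] addr=0x39e blk=57 s=1: L1-HIT | VC []
  [8] addr=0xc0 blk=12 s=4: MISS | VC []
  [9] addr=0x148 blk=20 s=4: MISS | VC [12]
  [10] addr=0xc4 blk=12 s=4: VC-HIT | VC [20]
  [11] addr=0xd0 blk=13 s=5: MISS | VC [20]
  [12] addr=0x15f blk=21 s=5: MISS | VC [20, 13]
  [13] addr=0xd1 blk=13 s=5: VC-HIT | VC [20, 21]

OUTCOME = MISS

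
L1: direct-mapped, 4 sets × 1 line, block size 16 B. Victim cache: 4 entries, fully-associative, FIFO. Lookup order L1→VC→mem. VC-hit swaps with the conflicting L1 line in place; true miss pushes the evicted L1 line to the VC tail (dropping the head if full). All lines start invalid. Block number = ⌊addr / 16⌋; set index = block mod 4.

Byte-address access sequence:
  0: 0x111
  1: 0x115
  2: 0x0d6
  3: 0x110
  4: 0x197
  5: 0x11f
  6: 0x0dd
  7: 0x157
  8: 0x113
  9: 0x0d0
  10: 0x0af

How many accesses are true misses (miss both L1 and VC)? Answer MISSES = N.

MISSES = 5

  [0] addr=0x111 blk=17 s=1: MISS | VC []
  [1] addr=0x115 blk=17 s=1: L1-HIT | VC []
  [2] addr=0xd6 blk=13 s=1: MISS | VC [17]
  [3] addr=0x110 blk=17 s=1: VC-HIT | VC [13]
  [4] addr=0x197 blk=25 s=1: MISS | VC [13, 17]
  [5] addr=0x11f blk=17 s=1: VC-HIT | VC [13, 25]
  [6] addr=0xdd blk=13 s=1: VC-HIT | VC [17, 25]
  [7] addr=0x157 blk=21 s=1: MISS | VC [17, 25, 13]
  [8] addr=0x113 blk=17 s=1: VC-HIT | VC [21, 25, 13]
  [9] addr=0xd0 blk=13 s=1: VC-HIT | VC [21, 25, 17]
  [10] addr=0xaf blk=10 s=2: MISS | VC [21, 25, 17]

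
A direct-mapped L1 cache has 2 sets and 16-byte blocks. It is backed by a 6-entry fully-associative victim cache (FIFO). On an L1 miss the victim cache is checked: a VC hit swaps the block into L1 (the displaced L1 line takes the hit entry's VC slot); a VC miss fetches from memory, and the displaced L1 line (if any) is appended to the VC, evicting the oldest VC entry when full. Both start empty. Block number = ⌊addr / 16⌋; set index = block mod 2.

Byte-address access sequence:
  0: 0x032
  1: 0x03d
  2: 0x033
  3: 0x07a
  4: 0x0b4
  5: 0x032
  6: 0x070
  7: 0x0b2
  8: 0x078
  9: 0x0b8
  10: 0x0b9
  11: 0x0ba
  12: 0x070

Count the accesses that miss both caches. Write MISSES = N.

#0 0x32→b3/s1 MISS; vc=[]
#1 0x3d→b3/s1 L1-HIT; vc=[]
#2 0x33→b3/s1 L1-HIT; vc=[]
#3 0x7a→b7/s1 MISS; vc=[3]
#4 0xb4→b11/s1 MISS; vc=[3,7]
#5 0x32→b3/s1 VC-HIT; vc=[11,7]
#6 0x70→b7/s1 VC-HIT; vc=[11,3]
#7 0xb2→b11/s1 VC-HIT; vc=[7,3]
#8 0x78→b7/s1 VC-HIT; vc=[11,3]
#9 0xb8→b11/s1 VC-HIT; vc=[7,3]
#10 0xb9→b11/s1 L1-HIT; vc=[7,3]
#11 0xba→b11/s1 L1-HIT; vc=[7,3]
#12 0x70→b7/s1 VC-HIT; vc=[11,3]

MISSES = 3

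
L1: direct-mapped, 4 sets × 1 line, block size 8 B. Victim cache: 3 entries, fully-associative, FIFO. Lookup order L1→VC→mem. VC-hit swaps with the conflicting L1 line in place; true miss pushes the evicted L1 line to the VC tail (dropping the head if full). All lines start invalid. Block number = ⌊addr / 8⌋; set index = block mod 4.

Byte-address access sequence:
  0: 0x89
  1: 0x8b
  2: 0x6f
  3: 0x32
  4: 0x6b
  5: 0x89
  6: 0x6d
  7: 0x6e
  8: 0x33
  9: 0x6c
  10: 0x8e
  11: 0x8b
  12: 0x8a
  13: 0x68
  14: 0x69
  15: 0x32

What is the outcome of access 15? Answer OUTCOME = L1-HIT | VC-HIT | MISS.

0: 0x89 (blk 17, set 1) → MISS  vc=[]
1: 0x8b (blk 17, set 1) → L1-HIT  vc=[]
2: 0x6f (blk 13, set 1) → MISS  vc=[17]
3: 0x32 (blk 6, set 2) → MISS  vc=[17]
4: 0x6b (blk 13, set 1) → L1-HIT  vc=[17]
5: 0x89 (blk 17, set 1) → VC-HIT  vc=[13]
6: 0x6d (blk 13, set 1) → VC-HIT  vc=[17]
7: 0x6e (blk 13, set 1) → L1-HIT  vc=[17]
8: 0x33 (blk 6, set 2) → L1-HIT  vc=[17]
9: 0x6c (blk 13, set 1) → L1-HIT  vc=[17]
10: 0x8e (blk 17, set 1) → VC-HIT  vc=[13]
11: 0x8b (blk 17, set 1) → L1-HIT  vc=[13]
12: 0x8a (blk 17, set 1) → L1-HIT  vc=[13]
13: 0x68 (blk 13, set 1) → VC-HIT  vc=[17]
14: 0x69 (blk 13, set 1) → L1-HIT  vc=[17]
15: 0x32 (blk 6, set 2) → L1-HIT  vc=[17]

OUTCOME = L1-HIT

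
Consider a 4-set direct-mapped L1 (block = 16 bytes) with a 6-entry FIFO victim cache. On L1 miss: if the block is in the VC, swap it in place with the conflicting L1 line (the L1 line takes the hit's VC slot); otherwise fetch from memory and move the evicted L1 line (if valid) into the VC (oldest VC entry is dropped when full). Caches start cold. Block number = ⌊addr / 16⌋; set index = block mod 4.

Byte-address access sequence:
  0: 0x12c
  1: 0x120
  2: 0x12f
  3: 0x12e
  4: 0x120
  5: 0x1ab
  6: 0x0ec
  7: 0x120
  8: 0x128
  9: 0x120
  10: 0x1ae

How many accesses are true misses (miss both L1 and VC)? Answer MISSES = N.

MISSES = 3

#0 0x12c→b18/s2 MISS; vc=[]
#1 0x120→b18/s2 L1-HIT; vc=[]
#2 0x12f→b18/s2 L1-HIT; vc=[]
#3 0x12e→b18/s2 L1-HIT; vc=[]
#4 0x120→b18/s2 L1-HIT; vc=[]
#5 0x1ab→b26/s2 MISS; vc=[18]
#6 0xec→b14/s2 MISS; vc=[18,26]
#7 0x120→b18/s2 VC-HIT; vc=[14,26]
#8 0x128→b18/s2 L1-HIT; vc=[14,26]
#9 0x120→b18/s2 L1-HIT; vc=[14,26]
#10 0x1ae→b26/s2 VC-HIT; vc=[14,18]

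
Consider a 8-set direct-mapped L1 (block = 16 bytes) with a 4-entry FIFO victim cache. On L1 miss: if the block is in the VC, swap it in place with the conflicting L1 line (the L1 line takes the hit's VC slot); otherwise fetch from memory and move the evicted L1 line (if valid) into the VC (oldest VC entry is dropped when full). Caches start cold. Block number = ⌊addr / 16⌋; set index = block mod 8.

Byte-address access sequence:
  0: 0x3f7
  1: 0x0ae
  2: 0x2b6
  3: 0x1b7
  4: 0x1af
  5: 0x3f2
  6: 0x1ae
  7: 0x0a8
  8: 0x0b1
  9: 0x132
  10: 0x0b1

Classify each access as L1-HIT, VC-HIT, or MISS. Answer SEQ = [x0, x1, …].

SEQ = [MISS, MISS, MISS, MISS, MISS, L1-HIT, L1-HIT, VC-HIT, MISS, MISS, VC-HIT]

0: 0x3f7 (blk 63, set 7) → MISS  vc=[]
1: 0xae (blk 10, set 2) → MISS  vc=[]
2: 0x2b6 (blk 43, set 3) → MISS  vc=[]
3: 0x1b7 (blk 27, set 3) → MISS  vc=[43]
4: 0x1af (blk 26, set 2) → MISS  vc=[43, 10]
5: 0x3f2 (blk 63, set 7) → L1-HIT  vc=[43, 10]
6: 0x1ae (blk 26, set 2) → L1-HIT  vc=[43, 10]
7: 0xa8 (blk 10, set 2) → VC-HIT  vc=[43, 26]
8: 0xb1 (blk 11, set 3) → MISS  vc=[43, 26, 27]
9: 0x132 (blk 19, set 3) → MISS  vc=[43, 26, 27, 11]
10: 0xb1 (blk 11, set 3) → VC-HIT  vc=[43, 26, 27, 19]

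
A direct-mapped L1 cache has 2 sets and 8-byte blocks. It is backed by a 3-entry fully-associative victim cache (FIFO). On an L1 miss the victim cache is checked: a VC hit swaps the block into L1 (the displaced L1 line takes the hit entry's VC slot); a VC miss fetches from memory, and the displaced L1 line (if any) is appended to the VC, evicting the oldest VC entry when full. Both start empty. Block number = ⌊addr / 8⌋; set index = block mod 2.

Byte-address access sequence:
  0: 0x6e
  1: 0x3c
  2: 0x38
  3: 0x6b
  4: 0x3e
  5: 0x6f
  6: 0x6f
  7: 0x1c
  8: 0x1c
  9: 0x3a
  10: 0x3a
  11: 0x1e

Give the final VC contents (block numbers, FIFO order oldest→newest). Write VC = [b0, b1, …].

VC = [7, 13]

0: 0x6e (blk 13, set 1) → MISS  vc=[]
1: 0x3c (blk 7, set 1) → MISS  vc=[13]
2: 0x38 (blk 7, set 1) → L1-HIT  vc=[13]
3: 0x6b (blk 13, set 1) → VC-HIT  vc=[7]
4: 0x3e (blk 7, set 1) → VC-HIT  vc=[13]
5: 0x6f (blk 13, set 1) → VC-HIT  vc=[7]
6: 0x6f (blk 13, set 1) → L1-HIT  vc=[7]
7: 0x1c (blk 3, set 1) → MISS  vc=[7, 13]
8: 0x1c (blk 3, set 1) → L1-HIT  vc=[7, 13]
9: 0x3a (blk 7, set 1) → VC-HIT  vc=[3, 13]
10: 0x3a (blk 7, set 1) → L1-HIT  vc=[3, 13]
11: 0x1e (blk 3, set 1) → VC-HIT  vc=[7, 13]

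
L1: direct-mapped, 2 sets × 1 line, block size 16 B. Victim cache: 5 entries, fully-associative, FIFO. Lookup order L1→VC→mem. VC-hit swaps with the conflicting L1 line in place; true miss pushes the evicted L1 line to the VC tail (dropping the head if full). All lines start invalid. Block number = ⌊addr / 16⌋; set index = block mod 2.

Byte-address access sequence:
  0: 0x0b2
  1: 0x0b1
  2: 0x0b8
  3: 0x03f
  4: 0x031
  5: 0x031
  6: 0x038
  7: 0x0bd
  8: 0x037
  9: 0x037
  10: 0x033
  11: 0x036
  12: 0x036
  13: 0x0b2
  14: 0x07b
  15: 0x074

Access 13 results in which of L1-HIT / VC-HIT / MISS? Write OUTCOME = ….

OUTCOME = VC-HIT

0: 0xb2 (blk 11, set 1) → MISS  vc=[]
1: 0xb1 (blk 11, set 1) → L1-HIT  vc=[]
2: 0xb8 (blk 11, set 1) → L1-HIT  vc=[]
3: 0x3f (blk 3, set 1) → MISS  vc=[11]
4: 0x31 (blk 3, set 1) → L1-HIT  vc=[11]
5: 0x31 (blk 3, set 1) → L1-HIT  vc=[11]
6: 0x38 (blk 3, set 1) → L1-HIT  vc=[11]
7: 0xbd (blk 11, set 1) → VC-HIT  vc=[3]
8: 0x37 (blk 3, set 1) → VC-HIT  vc=[11]
9: 0x37 (blk 3, set 1) → L1-HIT  vc=[11]
10: 0x33 (blk 3, set 1) → L1-HIT  vc=[11]
11: 0x36 (blk 3, set 1) → L1-HIT  vc=[11]
12: 0x36 (blk 3, set 1) → L1-HIT  vc=[11]
13: 0xb2 (blk 11, set 1) → VC-HIT  vc=[3]
14: 0x7b (blk 7, set 1) → MISS  vc=[3, 11]
15: 0x74 (blk 7, set 1) → L1-HIT  vc=[3, 11]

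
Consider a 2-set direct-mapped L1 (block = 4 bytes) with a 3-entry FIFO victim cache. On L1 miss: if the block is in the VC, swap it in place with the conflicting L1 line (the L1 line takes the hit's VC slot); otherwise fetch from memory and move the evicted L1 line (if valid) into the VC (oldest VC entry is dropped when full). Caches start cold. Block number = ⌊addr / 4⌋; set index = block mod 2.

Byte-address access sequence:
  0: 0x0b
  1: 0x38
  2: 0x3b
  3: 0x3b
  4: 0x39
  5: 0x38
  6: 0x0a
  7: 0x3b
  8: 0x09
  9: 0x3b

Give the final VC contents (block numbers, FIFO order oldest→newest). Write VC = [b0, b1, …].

VC = [2]

#0 0xb→b2/s0 MISS; vc=[]
#1 0x38→b14/s0 MISS; vc=[2]
#2 0x3b→b14/s0 L1-HIT; vc=[2]
#3 0x3b→b14/s0 L1-HIT; vc=[2]
#4 0x39→b14/s0 L1-HIT; vc=[2]
#5 0x38→b14/s0 L1-HIT; vc=[2]
#6 0xa→b2/s0 VC-HIT; vc=[14]
#7 0x3b→b14/s0 VC-HIT; vc=[2]
#8 0x9→b2/s0 VC-HIT; vc=[14]
#9 0x3b→b14/s0 VC-HIT; vc=[2]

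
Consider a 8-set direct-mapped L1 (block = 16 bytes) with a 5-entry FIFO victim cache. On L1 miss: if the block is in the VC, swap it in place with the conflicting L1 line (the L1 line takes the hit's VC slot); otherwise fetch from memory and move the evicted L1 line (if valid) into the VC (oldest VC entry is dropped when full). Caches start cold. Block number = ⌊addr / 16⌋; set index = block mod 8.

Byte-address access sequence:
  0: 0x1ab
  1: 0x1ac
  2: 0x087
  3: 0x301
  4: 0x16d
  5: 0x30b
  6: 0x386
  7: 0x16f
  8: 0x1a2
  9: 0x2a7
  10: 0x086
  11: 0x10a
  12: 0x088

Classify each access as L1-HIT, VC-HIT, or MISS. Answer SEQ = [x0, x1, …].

SEQ = [MISS, L1-HIT, MISS, MISS, MISS, L1-HIT, MISS, L1-HIT, L1-HIT, MISS, VC-HIT, MISS, VC-HIT]

0: 0x1ab (blk 26, set 2) → MISS  vc=[]
1: 0x1ac (blk 26, set 2) → L1-HIT  vc=[]
2: 0x87 (blk 8, set 0) → MISS  vc=[]
3: 0x301 (blk 48, set 0) → MISS  vc=[8]
4: 0x16d (blk 22, set 6) → MISS  vc=[8]
5: 0x30b (blk 48, set 0) → L1-HIT  vc=[8]
6: 0x386 (blk 56, set 0) → MISS  vc=[8, 48]
7: 0x16f (blk 22, set 6) → L1-HIT  vc=[8, 48]
8: 0x1a2 (blk 26, set 2) → L1-HIT  vc=[8, 48]
9: 0x2a7 (blk 42, set 2) → MISS  vc=[8, 48, 26]
10: 0x86 (blk 8, set 0) → VC-HIT  vc=[56, 48, 26]
11: 0x10a (blk 16, set 0) → MISS  vc=[56, 48, 26, 8]
12: 0x88 (blk 8, set 0) → VC-HIT  vc=[56, 48, 26, 16]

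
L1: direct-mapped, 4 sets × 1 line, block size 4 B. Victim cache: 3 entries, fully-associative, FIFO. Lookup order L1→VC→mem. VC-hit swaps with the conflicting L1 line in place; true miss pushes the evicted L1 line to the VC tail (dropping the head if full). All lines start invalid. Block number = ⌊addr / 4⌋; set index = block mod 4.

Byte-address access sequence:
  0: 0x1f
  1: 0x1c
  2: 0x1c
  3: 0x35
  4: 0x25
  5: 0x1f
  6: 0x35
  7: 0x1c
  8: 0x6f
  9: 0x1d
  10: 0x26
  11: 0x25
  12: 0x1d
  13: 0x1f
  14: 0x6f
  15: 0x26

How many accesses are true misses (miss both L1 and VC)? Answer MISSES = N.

0: 0x1f (blk 7, set 3) → MISS  vc=[]
1: 0x1c (blk 7, set 3) → L1-HIT  vc=[]
2: 0x1c (blk 7, set 3) → L1-HIT  vc=[]
3: 0x35 (blk 13, set 1) → MISS  vc=[]
4: 0x25 (blk 9, set 1) → MISS  vc=[13]
5: 0x1f (blk 7, set 3) → L1-HIT  vc=[13]
6: 0x35 (blk 13, set 1) → VC-HIT  vc=[9]
7: 0x1c (blk 7, set 3) → L1-HIT  vc=[9]
8: 0x6f (blk 27, set 3) → MISS  vc=[9, 7]
9: 0x1d (blk 7, set 3) → VC-HIT  vc=[9, 27]
10: 0x26 (blk 9, set 1) → VC-HIT  vc=[13, 27]
11: 0x25 (blk 9, set 1) → L1-HIT  vc=[13, 27]
12: 0x1d (blk 7, set 3) → L1-HIT  vc=[13, 27]
13: 0x1f (blk 7, set 3) → L1-HIT  vc=[13, 27]
14: 0x6f (blk 27, set 3) → VC-HIT  vc=[13, 7]
15: 0x26 (blk 9, set 1) → L1-HIT  vc=[13, 7]

MISSES = 4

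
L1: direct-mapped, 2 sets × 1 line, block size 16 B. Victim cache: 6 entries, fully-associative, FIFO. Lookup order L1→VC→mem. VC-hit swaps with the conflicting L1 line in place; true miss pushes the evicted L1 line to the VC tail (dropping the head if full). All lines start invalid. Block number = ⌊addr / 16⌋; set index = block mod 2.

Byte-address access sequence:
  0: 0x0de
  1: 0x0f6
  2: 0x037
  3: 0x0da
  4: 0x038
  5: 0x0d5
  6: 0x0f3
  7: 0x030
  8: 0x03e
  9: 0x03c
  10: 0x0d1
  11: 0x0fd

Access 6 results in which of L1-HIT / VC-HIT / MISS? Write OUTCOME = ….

OUTCOME = VC-HIT

  [0] addr=0xde blk=13 s=1: MISS | VC []
  [1] addr=0xf6 blk=15 s=1: MISS | VC [13]
  [2] addr=0x37 blk=3 s=1: MISS | VC [13, 15]
  [3] addr=0xda blk=13 s=1: VC-HIT | VC [3, 15]
  [4] addr=0x38 blk=3 s=1: VC-HIT | VC [13, 15]
  [5] addr=0xd5 blk=13 s=1: VC-HIT | VC [3, 15]
  [6] addr=0xf3 blk=15 s=1: VC-HIT | VC [3, 13]
  [7] addr=0x30 blk=3 s=1: VC-HIT | VC [15, 13]
  [8] addr=0x3e blk=3 s=1: L1-HIT | VC [15, 13]
  [9] addr=0x3c blk=3 s=1: L1-HIT | VC [15, 13]
  [10] addr=0xd1 blk=13 s=1: VC-HIT | VC [15, 3]
  [11] addr=0xfd blk=15 s=1: VC-HIT | VC [13, 3]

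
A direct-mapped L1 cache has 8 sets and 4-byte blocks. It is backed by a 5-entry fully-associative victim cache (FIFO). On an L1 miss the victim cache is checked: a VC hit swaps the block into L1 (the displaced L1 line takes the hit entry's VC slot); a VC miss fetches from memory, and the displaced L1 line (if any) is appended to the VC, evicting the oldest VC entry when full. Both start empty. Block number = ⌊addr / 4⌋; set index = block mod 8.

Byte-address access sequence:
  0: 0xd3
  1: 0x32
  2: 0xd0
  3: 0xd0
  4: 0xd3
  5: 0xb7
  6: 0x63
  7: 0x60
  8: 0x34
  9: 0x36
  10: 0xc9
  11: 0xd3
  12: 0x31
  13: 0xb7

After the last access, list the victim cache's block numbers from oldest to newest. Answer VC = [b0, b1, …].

  [0] addr=0xd3 blk=52 s=4: MISS | VC []
  [1] addr=0x32 blk=12 s=4: MISS | VC [52]
  [2] addr=0xd0 blk=52 s=4: VC-HIT | VC [12]
  [3] addr=0xd0 blk=52 s=4: L1-HIT | VC [12]
  [4] addr=0xd3 blk=52 s=4: L1-HIT | VC [12]
  [5] addr=0xb7 blk=45 s=5: MISS | VC [12]
  [6] addr=0x63 blk=24 s=0: MISS | VC [12]
  [7] addr=0x60 blk=24 s=0: L1-HIT | VC [12]
  [8] addr=0x34 blk=13 s=5: MISS | VC [12, 45]
  [9] addr=0x36 blk=13 s=5: L1-HIT | VC [12, 45]
  [10] addr=0xc9 blk=50 s=2: MISS | VC [12, 45]
  [11] addr=0xd3 blk=52 s=4: L1-HIT | VC [12, 45]
  [12] addr=0x31 blk=12 s=4: VC-HIT | VC [52, 45]
  [13] addr=0xb7 blk=45 s=5: VC-HIT | VC [52, 13]

VC = [52, 13]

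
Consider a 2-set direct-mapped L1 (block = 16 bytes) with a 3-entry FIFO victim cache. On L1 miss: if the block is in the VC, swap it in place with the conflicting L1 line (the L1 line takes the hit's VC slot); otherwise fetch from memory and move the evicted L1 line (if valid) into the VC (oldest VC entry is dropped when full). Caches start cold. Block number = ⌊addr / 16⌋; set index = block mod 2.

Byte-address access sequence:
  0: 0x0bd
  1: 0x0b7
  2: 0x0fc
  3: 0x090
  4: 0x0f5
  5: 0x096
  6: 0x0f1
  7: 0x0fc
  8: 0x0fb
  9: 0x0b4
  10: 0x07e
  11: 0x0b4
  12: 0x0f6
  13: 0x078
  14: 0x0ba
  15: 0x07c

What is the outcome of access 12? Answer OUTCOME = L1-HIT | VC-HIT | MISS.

  [0] addr=0xbd blk=11 s=1: MISS | VC []
  [1] addr=0xb7 blk=11 s=1: L1-HIT | VC []
  [2] addr=0xfc blk=15 s=1: MISS | VC [11]
  [3] addr=0x90 blk=9 s=1: MISS | VC [11, 15]
  [4] addr=0xf5 blk=15 s=1: VC-HIT | VC [11, 9]
  [5] addr=0x96 blk=9 s=1: VC-HIT | VC [11, 15]
  [6] addr=0xf1 blk=15 s=1: VC-HIT | VC [11, 9]
  [7] addr=0xfc blk=15 s=1: L1-HIT | VC [11, 9]
  [8] addr=0xfb blk=15 s=1: L1-HIT | VC [11, 9]
  [9] addr=0xb4 blk=11 s=1: VC-HIT | VC [15, 9]
  [10] addr=0x7e blk=7 s=1: MISS | VC [15, 9, 11]
  [11] addr=0xb4 blk=11 s=1: VC-HIT | VC [15, 9, 7]
  [12] addr=0xf6 blk=15 s=1: VC-HIT | VC [11, 9, 7]
  [13] addr=0x78 blk=7 s=1: VC-HIT | VC [11, 9, 15]
  [14] addr=0xba blk=11 s=1: VC-HIT | VC [7, 9, 15]
  [15] addr=0x7c blk=7 s=1: VC-HIT | VC [11, 9, 15]

OUTCOME = VC-HIT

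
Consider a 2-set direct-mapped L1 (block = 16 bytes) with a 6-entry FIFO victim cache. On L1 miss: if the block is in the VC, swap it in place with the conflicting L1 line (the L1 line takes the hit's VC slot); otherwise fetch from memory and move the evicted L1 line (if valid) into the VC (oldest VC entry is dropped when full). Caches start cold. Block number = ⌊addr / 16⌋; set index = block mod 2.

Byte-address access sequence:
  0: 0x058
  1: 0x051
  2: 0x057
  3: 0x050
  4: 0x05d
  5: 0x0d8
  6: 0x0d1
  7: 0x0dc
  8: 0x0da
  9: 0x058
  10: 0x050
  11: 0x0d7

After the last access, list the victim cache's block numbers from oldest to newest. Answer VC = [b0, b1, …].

#0 0x58→b5/s1 MISS; vc=[]
#1 0x51→b5/s1 L1-HIT; vc=[]
#2 0x57→b5/s1 L1-HIT; vc=[]
#3 0x50→b5/s1 L1-HIT; vc=[]
#4 0x5d→b5/s1 L1-HIT; vc=[]
#5 0xd8→b13/s1 MISS; vc=[5]
#6 0xd1→b13/s1 L1-HIT; vc=[5]
#7 0xdc→b13/s1 L1-HIT; vc=[5]
#8 0xda→b13/s1 L1-HIT; vc=[5]
#9 0x58→b5/s1 VC-HIT; vc=[13]
#10 0x50→b5/s1 L1-HIT; vc=[13]
#11 0xd7→b13/s1 VC-HIT; vc=[5]

VC = [5]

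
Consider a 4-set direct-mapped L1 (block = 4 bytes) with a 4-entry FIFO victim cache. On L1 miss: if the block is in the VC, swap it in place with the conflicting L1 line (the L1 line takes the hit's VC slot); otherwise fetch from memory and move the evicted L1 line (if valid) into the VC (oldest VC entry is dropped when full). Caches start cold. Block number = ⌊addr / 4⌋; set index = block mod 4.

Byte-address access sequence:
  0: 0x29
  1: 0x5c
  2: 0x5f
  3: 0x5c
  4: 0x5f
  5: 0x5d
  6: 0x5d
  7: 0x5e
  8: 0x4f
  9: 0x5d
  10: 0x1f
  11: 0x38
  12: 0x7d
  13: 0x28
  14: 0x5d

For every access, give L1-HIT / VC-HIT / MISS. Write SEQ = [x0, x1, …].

SEQ = [MISS, MISS, L1-HIT, L1-HIT, L1-HIT, L1-HIT, L1-HIT, L1-HIT, MISS, VC-HIT, MISS, MISS, MISS, VC-HIT, VC-HIT]

0: 0x29 (blk 10, set 2) → MISS  vc=[]
1: 0x5c (blk 23, set 3) → MISS  vc=[]
2: 0x5f (blk 23, set 3) → L1-HIT  vc=[]
3: 0x5c (blk 23, set 3) → L1-HIT  vc=[]
4: 0x5f (blk 23, set 3) → L1-HIT  vc=[]
5: 0x5d (blk 23, set 3) → L1-HIT  vc=[]
6: 0x5d (blk 23, set 3) → L1-HIT  vc=[]
7: 0x5e (blk 23, set 3) → L1-HIT  vc=[]
8: 0x4f (blk 19, set 3) → MISS  vc=[23]
9: 0x5d (blk 23, set 3) → VC-HIT  vc=[19]
10: 0x1f (blk 7, set 3) → MISS  vc=[19, 23]
11: 0x38 (blk 14, set 2) → MISS  vc=[19, 23, 10]
12: 0x7d (blk 31, set 3) → MISS  vc=[19, 23, 10, 7]
13: 0x28 (blk 10, set 2) → VC-HIT  vc=[19, 23, 14, 7]
14: 0x5d (blk 23, set 3) → VC-HIT  vc=[19, 31, 14, 7]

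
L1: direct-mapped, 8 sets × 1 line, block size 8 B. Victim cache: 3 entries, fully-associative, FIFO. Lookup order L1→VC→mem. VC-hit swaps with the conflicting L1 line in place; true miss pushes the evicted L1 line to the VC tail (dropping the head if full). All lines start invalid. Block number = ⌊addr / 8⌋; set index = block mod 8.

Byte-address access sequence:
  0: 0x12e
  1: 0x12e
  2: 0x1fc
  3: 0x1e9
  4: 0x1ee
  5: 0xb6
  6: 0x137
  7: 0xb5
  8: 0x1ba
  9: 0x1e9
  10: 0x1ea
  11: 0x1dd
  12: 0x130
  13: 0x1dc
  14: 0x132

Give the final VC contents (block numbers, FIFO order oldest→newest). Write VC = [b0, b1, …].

VC = [37, 22, 63]

  [0] addr=0x12e blk=37 s=5: MISS | VC []
  [1] addr=0x12e blk=37 s=5: L1-HIT | VC []
  [2] addr=0x1fc blk=63 s=7: MISS | VC []
  [3] addr=0x1e9 blk=61 s=5: MISS | VC [37]
  [4] addr=0x1ee blk=61 s=5: L1-HIT | VC [37]
  [5] addr=0xb6 blk=22 s=6: MISS | VC [37]
  [6] addr=0x137 blk=38 s=6: MISS | VC [37, 22]
  [7] addr=0xb5 blk=22 s=6: VC-HIT | VC [37, 38]
  [8] addr=0x1ba blk=55 s=7: MISS | VC [37, 38, 63]
  [9] addr=0x1e9 blk=61 s=5: L1-HIT | VC [37, 38, 63]
  [10] addr=0x1ea blk=61 s=5: L1-HIT | VC [37, 38, 63]
  [11] addr=0x1dd blk=59 s=3: MISS | VC [37, 38, 63]
  [12] addr=0x130 blk=38 s=6: VC-HIT | VC [37, 22, 63]
  [13] addr=0x1dc blk=59 s=3: L1-HIT | VC [37, 22, 63]
  [14] addr=0x132 blk=38 s=6: L1-HIT | VC [37, 22, 63]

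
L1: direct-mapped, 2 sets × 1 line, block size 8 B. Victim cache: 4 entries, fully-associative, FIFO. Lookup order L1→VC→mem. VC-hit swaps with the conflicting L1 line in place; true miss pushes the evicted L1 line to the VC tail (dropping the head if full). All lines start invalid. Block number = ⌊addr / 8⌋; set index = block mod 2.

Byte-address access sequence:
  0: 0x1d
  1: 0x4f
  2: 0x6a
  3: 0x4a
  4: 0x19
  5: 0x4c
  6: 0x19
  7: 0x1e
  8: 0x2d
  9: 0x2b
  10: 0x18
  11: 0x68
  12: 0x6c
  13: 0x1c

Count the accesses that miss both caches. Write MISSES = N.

#0 0x1d→b3/s1 MISS; vc=[]
#1 0x4f→b9/s1 MISS; vc=[3]
#2 0x6a→b13/s1 MISS; vc=[3,9]
#3 0x4a→b9/s1 VC-HIT; vc=[3,13]
#4 0x19→b3/s1 VC-HIT; vc=[9,13]
#5 0x4c→b9/s1 VC-HIT; vc=[3,13]
#6 0x19→b3/s1 VC-HIT; vc=[9,13]
#7 0x1e→b3/s1 L1-HIT; vc=[9,13]
#8 0x2d→b5/s1 MISS; vc=[9,13,3]
#9 0x2b→b5/s1 L1-HIT; vc=[9,13,3]
#10 0x18→b3/s1 VC-HIT; vc=[9,13,5]
#11 0x68→b13/s1 VC-HIT; vc=[9,3,5]
#12 0x6c→b13/s1 L1-HIT; vc=[9,3,5]
#13 0x1c→b3/s1 VC-HIT; vc=[9,13,5]

MISSES = 4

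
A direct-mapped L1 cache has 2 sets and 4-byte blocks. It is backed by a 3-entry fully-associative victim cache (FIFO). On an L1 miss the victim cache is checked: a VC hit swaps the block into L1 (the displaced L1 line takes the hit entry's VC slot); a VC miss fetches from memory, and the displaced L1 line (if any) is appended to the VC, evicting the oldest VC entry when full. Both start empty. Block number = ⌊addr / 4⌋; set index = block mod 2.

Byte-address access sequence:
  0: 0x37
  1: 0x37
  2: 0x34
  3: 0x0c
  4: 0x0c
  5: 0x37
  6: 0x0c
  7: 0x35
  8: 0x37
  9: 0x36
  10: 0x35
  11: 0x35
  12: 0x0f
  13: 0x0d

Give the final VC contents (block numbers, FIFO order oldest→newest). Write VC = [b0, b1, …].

VC = [13]

  [0] addr=0x37 blk=13 s=1: MISS | VC []
  [1] addr=0x37 blk=13 s=1: L1-HIT | VC []
  [2] addr=0x34 blk=13 s=1: L1-HIT | VC []
  [3] addr=0xc blk=3 s=1: MISS | VC [13]
  [4] addr=0xc blk=3 s=1: L1-HIT | VC [13]
  [5] addr=0x37 blk=13 s=1: VC-HIT | VC [3]
  [6] addr=0xc blk=3 s=1: VC-HIT | VC [13]
  [7] addr=0x35 blk=13 s=1: VC-HIT | VC [3]
  [8] addr=0x37 blk=13 s=1: L1-HIT | VC [3]
  [9] addr=0x36 blk=13 s=1: L1-HIT | VC [3]
  [10] addr=0x35 blk=13 s=1: L1-HIT | VC [3]
  [11] addr=0x35 blk=13 s=1: L1-HIT | VC [3]
  [12] addr=0xf blk=3 s=1: VC-HIT | VC [13]
  [13] addr=0xd blk=3 s=1: L1-HIT | VC [13]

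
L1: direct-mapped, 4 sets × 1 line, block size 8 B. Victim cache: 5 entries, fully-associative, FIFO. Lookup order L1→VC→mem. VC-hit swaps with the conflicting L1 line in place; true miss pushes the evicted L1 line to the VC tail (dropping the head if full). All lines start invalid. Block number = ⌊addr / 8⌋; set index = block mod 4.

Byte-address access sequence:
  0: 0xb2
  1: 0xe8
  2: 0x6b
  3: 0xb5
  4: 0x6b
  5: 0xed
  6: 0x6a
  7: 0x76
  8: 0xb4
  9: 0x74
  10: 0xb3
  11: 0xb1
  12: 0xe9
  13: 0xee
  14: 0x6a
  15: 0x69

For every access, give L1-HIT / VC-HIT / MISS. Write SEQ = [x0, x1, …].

SEQ = [MISS, MISS, MISS, L1-HIT, L1-HIT, VC-HIT, VC-HIT, MISS, VC-HIT, VC-HIT, VC-HIT, L1-HIT, VC-HIT, L1-HIT, VC-HIT, L1-HIT]

  [0] addr=0xb2 blk=22 s=2: MISS | VC []
  [1] addr=0xe8 blk=29 s=1: MISS | VC []
  [2] addr=0x6b blk=13 s=1: MISS | VC [29]
  [3] addr=0xb5 blk=22 s=2: L1-HIT | VC [29]
  [4] addr=0x6b blk=13 s=1: L1-HIT | VC [29]
  [5] addr=0xed blk=29 s=1: VC-HIT | VC [13]
  [6] addr=0x6a blk=13 s=1: VC-HIT | VC [29]
  [7] addr=0x76 blk=14 s=2: MISS | VC [29, 22]
  [8] addr=0xb4 blk=22 s=2: VC-HIT | VC [29, 14]
  [9] addr=0x74 blk=14 s=2: VC-HIT | VC [29, 22]
  [10] addr=0xb3 blk=22 s=2: VC-HIT | VC [29, 14]
  [11] addr=0xb1 blk=22 s=2: L1-HIT | VC [29, 14]
  [12] addr=0xe9 blk=29 s=1: VC-HIT | VC [13, 14]
  [13] addr=0xee blk=29 s=1: L1-HIT | VC [13, 14]
  [14] addr=0x6a blk=13 s=1: VC-HIT | VC [29, 14]
  [15] addr=0x69 blk=13 s=1: L1-HIT | VC [29, 14]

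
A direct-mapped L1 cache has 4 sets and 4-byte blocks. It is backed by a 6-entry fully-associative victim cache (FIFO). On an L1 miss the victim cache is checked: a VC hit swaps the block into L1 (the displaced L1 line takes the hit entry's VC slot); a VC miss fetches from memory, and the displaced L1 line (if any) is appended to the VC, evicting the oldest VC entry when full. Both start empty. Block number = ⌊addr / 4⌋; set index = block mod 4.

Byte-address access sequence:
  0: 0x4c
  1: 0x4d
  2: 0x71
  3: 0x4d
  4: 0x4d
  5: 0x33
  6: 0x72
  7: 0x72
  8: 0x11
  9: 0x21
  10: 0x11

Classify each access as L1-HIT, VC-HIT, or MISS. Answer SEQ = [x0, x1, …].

SEQ = [MISS, L1-HIT, MISS, L1-HIT, L1-HIT, MISS, VC-HIT, L1-HIT, MISS, MISS, VC-HIT]

0: 0x4c (blk 19, set 3) → MISS  vc=[]
1: 0x4d (blk 19, set 3) → L1-HIT  vc=[]
2: 0x71 (blk 28, set 0) → MISS  vc=[]
3: 0x4d (blk 19, set 3) → L1-HIT  vc=[]
4: 0x4d (blk 19, set 3) → L1-HIT  vc=[]
5: 0x33 (blk 12, set 0) → MISS  vc=[28]
6: 0x72 (blk 28, set 0) → VC-HIT  vc=[12]
7: 0x72 (blk 28, set 0) → L1-HIT  vc=[12]
8: 0x11 (blk 4, set 0) → MISS  vc=[12, 28]
9: 0x21 (blk 8, set 0) → MISS  vc=[12, 28, 4]
10: 0x11 (blk 4, set 0) → VC-HIT  vc=[12, 28, 8]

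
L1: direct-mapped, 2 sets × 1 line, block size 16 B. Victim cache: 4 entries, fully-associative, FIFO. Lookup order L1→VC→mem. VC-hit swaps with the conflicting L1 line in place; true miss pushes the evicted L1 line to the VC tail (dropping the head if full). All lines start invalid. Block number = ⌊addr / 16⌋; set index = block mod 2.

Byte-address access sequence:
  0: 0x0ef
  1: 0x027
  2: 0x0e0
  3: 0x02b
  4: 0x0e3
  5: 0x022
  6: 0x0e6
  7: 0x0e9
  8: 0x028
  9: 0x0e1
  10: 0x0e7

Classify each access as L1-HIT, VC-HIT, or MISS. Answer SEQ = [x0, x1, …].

0: 0xef (blk 14, set 0) → MISS  vc=[]
1: 0x27 (blk 2, set 0) → MISS  vc=[14]
2: 0xe0 (blk 14, set 0) → VC-HIT  vc=[2]
3: 0x2b (blk 2, set 0) → VC-HIT  vc=[14]
4: 0xe3 (blk 14, set 0) → VC-HIT  vc=[2]
5: 0x22 (blk 2, set 0) → VC-HIT  vc=[14]
6: 0xe6 (blk 14, set 0) → VC-HIT  vc=[2]
7: 0xe9 (blk 14, set 0) → L1-HIT  vc=[2]
8: 0x28 (blk 2, set 0) → VC-HIT  vc=[14]
9: 0xe1 (blk 14, set 0) → VC-HIT  vc=[2]
10: 0xe7 (blk 14, set 0) → L1-HIT  vc=[2]

SEQ = [MISS, MISS, VC-HIT, VC-HIT, VC-HIT, VC-HIT, VC-HIT, L1-HIT, VC-HIT, VC-HIT, L1-HIT]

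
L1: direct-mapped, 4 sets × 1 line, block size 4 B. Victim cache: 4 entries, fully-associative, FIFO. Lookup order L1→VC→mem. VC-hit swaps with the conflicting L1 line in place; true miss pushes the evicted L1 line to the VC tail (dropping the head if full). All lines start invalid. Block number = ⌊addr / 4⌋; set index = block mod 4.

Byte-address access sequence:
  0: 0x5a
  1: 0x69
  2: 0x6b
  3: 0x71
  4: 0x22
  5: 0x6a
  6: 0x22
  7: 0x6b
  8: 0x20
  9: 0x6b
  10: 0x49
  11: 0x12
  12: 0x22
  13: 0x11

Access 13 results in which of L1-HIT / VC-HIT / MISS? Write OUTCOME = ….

#0 0x5a→b22/s2 MISS; vc=[]
#1 0x69→b26/s2 MISS; vc=[22]
#2 0x6b→b26/s2 L1-HIT; vc=[22]
#3 0x71→b28/s0 MISS; vc=[22]
#4 0x22→b8/s0 MISS; vc=[22,28]
#5 0x6a→b26/s2 L1-HIT; vc=[22,28]
#6 0x22→b8/s0 L1-HIT; vc=[22,28]
#7 0x6b→b26/s2 L1-HIT; vc=[22,28]
#8 0x20→b8/s0 L1-HIT; vc=[22,28]
#9 0x6b→b26/s2 L1-HIT; vc=[22,28]
#10 0x49→b18/s2 MISS; vc=[22,28,26]
#11 0x12→b4/s0 MISS; vc=[22,28,26,8]
#12 0x22→b8/s0 VC-HIT; vc=[22,28,26,4]
#13 0x11→b4/s0 VC-HIT; vc=[22,28,26,8]

OUTCOME = VC-HIT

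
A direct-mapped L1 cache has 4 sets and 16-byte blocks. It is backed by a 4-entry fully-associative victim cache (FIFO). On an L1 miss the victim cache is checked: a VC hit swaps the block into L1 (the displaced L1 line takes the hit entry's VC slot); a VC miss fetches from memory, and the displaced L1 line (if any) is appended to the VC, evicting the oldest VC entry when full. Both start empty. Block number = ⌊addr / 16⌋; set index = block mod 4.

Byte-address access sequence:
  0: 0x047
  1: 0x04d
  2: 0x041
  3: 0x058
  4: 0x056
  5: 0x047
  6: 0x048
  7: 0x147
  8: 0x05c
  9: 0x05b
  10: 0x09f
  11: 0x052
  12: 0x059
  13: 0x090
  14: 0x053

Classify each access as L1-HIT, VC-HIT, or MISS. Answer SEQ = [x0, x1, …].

0: 0x47 (blk 4, set 0) → MISS  vc=[]
1: 0x4d (blk 4, set 0) → L1-HIT  vc=[]
2: 0x41 (blk 4, set 0) → L1-HIT  vc=[]
3: 0x58 (blk 5, set 1) → MISS  vc=[]
4: 0x56 (blk 5, set 1) → L1-HIT  vc=[]
5: 0x47 (blk 4, set 0) → L1-HIT  vc=[]
6: 0x48 (blk 4, set 0) → L1-HIT  vc=[]
7: 0x147 (blk 20, set 0) → MISS  vc=[4]
8: 0x5c (blk 5, set 1) → L1-HIT  vc=[4]
9: 0x5b (blk 5, set 1) → L1-HIT  vc=[4]
10: 0x9f (blk 9, set 1) → MISS  vc=[4, 5]
11: 0x52 (blk 5, set 1) → VC-HIT  vc=[4, 9]
12: 0x59 (blk 5, set 1) → L1-HIT  vc=[4, 9]
13: 0x90 (blk 9, set 1) → VC-HIT  vc=[4, 5]
14: 0x53 (blk 5, set 1) → VC-HIT  vc=[4, 9]

SEQ = [MISS, L1-HIT, L1-HIT, MISS, L1-HIT, L1-HIT, L1-HIT, MISS, L1-HIT, L1-HIT, MISS, VC-HIT, L1-HIT, VC-HIT, VC-HIT]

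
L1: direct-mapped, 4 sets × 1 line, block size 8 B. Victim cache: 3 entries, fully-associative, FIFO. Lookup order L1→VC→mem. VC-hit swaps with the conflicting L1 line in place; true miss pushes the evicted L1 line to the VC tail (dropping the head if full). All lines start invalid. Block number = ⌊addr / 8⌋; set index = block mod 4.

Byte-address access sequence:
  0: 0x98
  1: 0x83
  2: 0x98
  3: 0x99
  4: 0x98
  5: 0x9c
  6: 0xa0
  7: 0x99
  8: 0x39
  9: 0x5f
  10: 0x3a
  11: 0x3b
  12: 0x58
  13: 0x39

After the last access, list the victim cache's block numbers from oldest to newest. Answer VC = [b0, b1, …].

VC = [16, 19, 11]

#0 0x98→b19/s3 MISS; vc=[]
#1 0x83→b16/s0 MISS; vc=[]
#2 0x98→b19/s3 L1-HIT; vc=[]
#3 0x99→b19/s3 L1-HIT; vc=[]
#4 0x98→b19/s3 L1-HIT; vc=[]
#5 0x9c→b19/s3 L1-HIT; vc=[]
#6 0xa0→b20/s0 MISS; vc=[16]
#7 0x99→b19/s3 L1-HIT; vc=[16]
#8 0x39→b7/s3 MISS; vc=[16,19]
#9 0x5f→b11/s3 MISS; vc=[16,19,7]
#10 0x3a→b7/s3 VC-HIT; vc=[16,19,11]
#11 0x3b→b7/s3 L1-HIT; vc=[16,19,11]
#12 0x58→b11/s3 VC-HIT; vc=[16,19,7]
#13 0x39→b7/s3 VC-HIT; vc=[16,19,11]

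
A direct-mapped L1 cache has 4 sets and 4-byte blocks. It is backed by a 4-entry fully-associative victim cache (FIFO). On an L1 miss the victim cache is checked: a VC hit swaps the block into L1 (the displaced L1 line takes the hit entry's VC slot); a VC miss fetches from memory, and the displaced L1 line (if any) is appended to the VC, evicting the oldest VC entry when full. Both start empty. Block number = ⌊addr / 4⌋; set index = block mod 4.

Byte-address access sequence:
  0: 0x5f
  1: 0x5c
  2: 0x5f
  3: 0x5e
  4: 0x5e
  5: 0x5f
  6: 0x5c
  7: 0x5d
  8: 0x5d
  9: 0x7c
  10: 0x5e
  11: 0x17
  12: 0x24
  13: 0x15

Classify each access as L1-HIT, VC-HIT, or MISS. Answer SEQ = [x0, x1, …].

#0 0x5f→b23/s3 MISS; vc=[]
#1 0x5c→b23/s3 L1-HIT; vc=[]
#2 0x5f→b23/s3 L1-HIT; vc=[]
#3 0x5e→b23/s3 L1-HIT; vc=[]
#4 0x5e→b23/s3 L1-HIT; vc=[]
#5 0x5f→b23/s3 L1-HIT; vc=[]
#6 0x5c→b23/s3 L1-HIT; vc=[]
#7 0x5d→b23/s3 L1-HIT; vc=[]
#8 0x5d→b23/s3 L1-HIT; vc=[]
#9 0x7c→b31/s3 MISS; vc=[23]
#10 0x5e→b23/s3 VC-HIT; vc=[31]
#11 0x17→b5/s1 MISS; vc=[31]
#12 0x24→b9/s1 MISS; vc=[31,5]
#13 0x15→b5/s1 VC-HIT; vc=[31,9]

SEQ = [MISS, L1-HIT, L1-HIT, L1-HIT, L1-HIT, L1-HIT, L1-HIT, L1-HIT, L1-HIT, MISS, VC-HIT, MISS, MISS, VC-HIT]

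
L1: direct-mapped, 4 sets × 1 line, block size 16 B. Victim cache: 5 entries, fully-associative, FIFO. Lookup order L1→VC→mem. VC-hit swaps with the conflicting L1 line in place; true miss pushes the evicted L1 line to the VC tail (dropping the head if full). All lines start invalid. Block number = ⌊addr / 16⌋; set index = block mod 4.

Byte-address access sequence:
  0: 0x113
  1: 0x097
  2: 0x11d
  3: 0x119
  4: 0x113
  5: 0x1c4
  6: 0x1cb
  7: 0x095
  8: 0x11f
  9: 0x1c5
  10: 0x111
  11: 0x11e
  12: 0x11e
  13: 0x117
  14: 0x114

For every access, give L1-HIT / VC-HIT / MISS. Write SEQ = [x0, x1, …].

  [0] addr=0x113 blk=17 s=1: MISS | VC []
  [1] addr=0x97 blk=9 s=1: MISS | VC [17]
  [2] addr=0x11d blk=17 s=1: VC-HIT | VC [9]
  [3] addr=0x119 blk=17 s=1: L1-HIT | VC [9]
  [4] addr=0x113 blk=17 s=1: L1-HIT | VC [9]
  [5] addr=0x1c4 blk=28 s=0: MISS | VC [9]
  [6] addr=0x1cb blk=28 s=0: L1-HIT | VC [9]
  [7] addr=0x95 blk=9 s=1: VC-HIT | VC [17]
  [8] addr=0x11f blk=17 s=1: VC-HIT | VC [9]
  [9] addr=0x1c5 blk=28 s=0: L1-HIT | VC [9]
  [10] addr=0x111 blk=17 s=1: L1-HIT | VC [9]
  [11] addr=0x11e blk=17 s=1: L1-HIT | VC [9]
  [12] addr=0x11e blk=17 s=1: L1-HIT | VC [9]
  [13] addr=0x117 blk=17 s=1: L1-HIT | VC [9]
  [14] addr=0x114 blk=17 s=1: L1-HIT | VC [9]

SEQ = [MISS, MISS, VC-HIT, L1-HIT, L1-HIT, MISS, L1-HIT, VC-HIT, VC-HIT, L1-HIT, L1-HIT, L1-HIT, L1-HIT, L1-HIT, L1-HIT]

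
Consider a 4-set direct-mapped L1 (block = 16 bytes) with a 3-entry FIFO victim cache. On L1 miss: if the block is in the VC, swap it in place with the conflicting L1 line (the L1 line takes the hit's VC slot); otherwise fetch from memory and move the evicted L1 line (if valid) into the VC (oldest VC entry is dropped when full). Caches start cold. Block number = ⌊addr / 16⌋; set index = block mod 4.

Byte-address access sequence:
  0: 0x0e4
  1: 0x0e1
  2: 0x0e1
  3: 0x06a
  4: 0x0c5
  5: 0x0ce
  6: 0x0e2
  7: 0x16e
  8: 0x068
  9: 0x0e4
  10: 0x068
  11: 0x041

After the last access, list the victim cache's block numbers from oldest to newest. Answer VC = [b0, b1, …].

VC = [22, 14, 12]

0: 0xe4 (blk 14, set 2) → MISS  vc=[]
1: 0xe1 (blk 14, set 2) → L1-HIT  vc=[]
2: 0xe1 (blk 14, set 2) → L1-HIT  vc=[]
3: 0x6a (blk 6, set 2) → MISS  vc=[14]
4: 0xc5 (blk 12, set 0) → MISS  vc=[14]
5: 0xce (blk 12, set 0) → L1-HIT  vc=[14]
6: 0xe2 (blk 14, set 2) → VC-HIT  vc=[6]
7: 0x16e (blk 22, set 2) → MISS  vc=[6, 14]
8: 0x68 (blk 6, set 2) → VC-HIT  vc=[22, 14]
9: 0xe4 (blk 14, set 2) → VC-HIT  vc=[22, 6]
10: 0x68 (blk 6, set 2) → VC-HIT  vc=[22, 14]
11: 0x41 (blk 4, set 0) → MISS  vc=[22, 14, 12]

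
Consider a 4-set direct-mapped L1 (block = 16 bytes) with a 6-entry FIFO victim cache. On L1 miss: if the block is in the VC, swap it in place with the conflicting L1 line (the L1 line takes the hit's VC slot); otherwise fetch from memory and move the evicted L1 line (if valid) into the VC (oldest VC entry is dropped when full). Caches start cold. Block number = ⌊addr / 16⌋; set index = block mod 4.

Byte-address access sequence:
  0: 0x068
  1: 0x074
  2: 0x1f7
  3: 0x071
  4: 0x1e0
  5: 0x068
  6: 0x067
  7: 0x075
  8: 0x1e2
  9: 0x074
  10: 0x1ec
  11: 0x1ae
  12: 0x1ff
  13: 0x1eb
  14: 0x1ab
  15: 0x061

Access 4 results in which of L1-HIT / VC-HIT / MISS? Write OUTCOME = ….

  [0] addr=0x68 blk=6 s=2: MISS | VC []
  [1] addr=0x74 blk=7 s=3: MISS | VC []
  [2] addr=0x1f7 blk=31 s=3: MISS | VC [7]
  [3] addr=0x71 blk=7 s=3: VC-HIT | VC [31]
  [4] addr=0x1e0 blk=30 s=2: MISS | VC [31, 6]
  [5] addr=0x68 blk=6 s=2: VC-HIT | VC [31, 30]
  [6] addr=0x67 blk=6 s=2: L1-HIT | VC [31, 30]
  [7] addr=0x75 blk=7 s=3: L1-HIT | VC [31, 30]
  [8] addr=0x1e2 blk=30 s=2: VC-HIT | VC [31, 6]
  [9] addr=0x74 blk=7 s=3: L1-HIT | VC [31, 6]
  [10] addr=0x1ec blk=30 s=2: L1-HIT | VC [31, 6]
  [11] addr=0x1ae blk=26 s=2: MISS | VC [31, 6, 30]
  [12] addr=0x1ff blk=31 s=3: VC-HIT | VC [7, 6, 30]
  [13] addr=0x1eb blk=30 s=2: VC-HIT | VC [7, 6, 26]
  [14] addr=0x1ab blk=26 s=2: VC-HIT | VC [7, 6, 30]
  [15] addr=0x61 blk=6 s=2: VC-HIT | VC [7, 26, 30]

OUTCOME = MISS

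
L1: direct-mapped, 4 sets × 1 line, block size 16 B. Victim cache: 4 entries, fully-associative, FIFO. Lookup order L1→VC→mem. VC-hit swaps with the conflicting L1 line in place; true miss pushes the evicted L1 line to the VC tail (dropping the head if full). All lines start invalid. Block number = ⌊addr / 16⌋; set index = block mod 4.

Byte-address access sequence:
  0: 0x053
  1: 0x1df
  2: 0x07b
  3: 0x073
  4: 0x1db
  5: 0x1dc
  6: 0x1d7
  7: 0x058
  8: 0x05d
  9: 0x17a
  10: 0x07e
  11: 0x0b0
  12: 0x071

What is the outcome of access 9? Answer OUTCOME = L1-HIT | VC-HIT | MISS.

  [0] addr=0x53 blk=5 s=1: MISS | VC []
  [1] addr=0x1df blk=29 s=1: MISS | VC [5]
  [2] addr=0x7b blk=7 s=3: MISS | VC [5]
  [3] addr=0x73 blk=7 s=3: L1-HIT | VC [5]
  [4] addr=0x1db blk=29 s=1: L1-HIT | VC [5]
  [5] addr=0x1dc blk=29 s=1: L1-HIT | VC [5]
  [6] addr=0x1d7 blk=29 s=1: L1-HIT | VC [5]
  [7] addr=0x58 blk=5 s=1: VC-HIT | VC [29]
  [8] addr=0x5d blk=5 s=1: L1-HIT | VC [29]
  [9] addr=0x17a blk=23 s=3: MISS | VC [29, 7]
  [10] addr=0x7e blk=7 s=3: VC-HIT | VC [29, 23]
  [11] addr=0xb0 blk=11 s=3: MISS | VC [29, 23, 7]
  [12] addr=0x71 blk=7 s=3: VC-HIT | VC [29, 23, 11]

OUTCOME = MISS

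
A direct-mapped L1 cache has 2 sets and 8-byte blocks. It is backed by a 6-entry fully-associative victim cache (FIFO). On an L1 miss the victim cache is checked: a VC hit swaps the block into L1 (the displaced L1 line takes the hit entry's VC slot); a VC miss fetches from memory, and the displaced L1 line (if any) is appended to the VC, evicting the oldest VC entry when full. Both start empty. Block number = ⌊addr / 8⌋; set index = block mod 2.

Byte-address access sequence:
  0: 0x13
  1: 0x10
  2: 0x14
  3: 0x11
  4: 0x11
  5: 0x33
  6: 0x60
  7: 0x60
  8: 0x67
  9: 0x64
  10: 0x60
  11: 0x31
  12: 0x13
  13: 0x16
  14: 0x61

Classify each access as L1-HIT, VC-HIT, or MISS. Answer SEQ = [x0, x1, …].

SEQ = [MISS, L1-HIT, L1-HIT, L1-HIT, L1-HIT, MISS, MISS, L1-HIT, L1-HIT, L1-HIT, L1-HIT, VC-HIT, VC-HIT, L1-HIT, VC-HIT]

#0 0x13→b2/s0 MISS; vc=[]
#1 0x10→b2/s0 L1-HIT; vc=[]
#2 0x14→b2/s0 L1-HIT; vc=[]
#3 0x11→b2/s0 L1-HIT; vc=[]
#4 0x11→b2/s0 L1-HIT; vc=[]
#5 0x33→b6/s0 MISS; vc=[2]
#6 0x60→b12/s0 MISS; vc=[2,6]
#7 0x60→b12/s0 L1-HIT; vc=[2,6]
#8 0x67→b12/s0 L1-HIT; vc=[2,6]
#9 0x64→b12/s0 L1-HIT; vc=[2,6]
#10 0x60→b12/s0 L1-HIT; vc=[2,6]
#11 0x31→b6/s0 VC-HIT; vc=[2,12]
#12 0x13→b2/s0 VC-HIT; vc=[6,12]
#13 0x16→b2/s0 L1-HIT; vc=[6,12]
#14 0x61→b12/s0 VC-HIT; vc=[6,2]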